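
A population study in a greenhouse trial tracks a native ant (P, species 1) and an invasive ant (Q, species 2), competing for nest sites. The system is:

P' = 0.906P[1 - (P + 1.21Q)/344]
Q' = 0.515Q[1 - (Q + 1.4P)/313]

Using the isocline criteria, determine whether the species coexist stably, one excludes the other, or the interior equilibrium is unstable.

Compare the nullcline intercepts: K1/α12 = 344/1.21 = 284 < K2 = 313; K2/α21 = 313/1.4 = 224 < K1 = 344.
Since both are reversed, neither can invade when rare; the interior point is a saddle.

unstable coexistence (outcome depends on initial conditions)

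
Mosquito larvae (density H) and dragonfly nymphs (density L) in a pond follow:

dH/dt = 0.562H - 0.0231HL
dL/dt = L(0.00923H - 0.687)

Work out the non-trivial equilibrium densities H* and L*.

H* ≈ 74.4, L* ≈ 24.3

Set dL/dt = 0 with L > 0: 0.00923H - 0.687 = 0, so H* = 0.687/0.00923 = 74.4.
Set dH/dt = 0 with H > 0: 0.562 - 0.0231L = 0, so L* = 0.562/0.0231 = 24.3.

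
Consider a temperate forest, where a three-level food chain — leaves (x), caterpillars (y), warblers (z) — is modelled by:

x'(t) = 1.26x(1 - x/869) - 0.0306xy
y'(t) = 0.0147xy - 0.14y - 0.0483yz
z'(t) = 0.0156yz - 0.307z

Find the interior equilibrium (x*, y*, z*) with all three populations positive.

x* ≈ 454, y* ≈ 19.7, z* ≈ 135

From dz/dt = 0: 0.0156y* = 0.307, so y* = 19.7.
From dx/dt = 0: 1.26(1 - x*/869) = 0.0306·19.7, giving x* = 869·(1 - 0.478) = 454.
From dy/dt = 0: 0.0147·454 - 0.14 = 0.0483z*, so z* = 6.53/0.0483 = 135.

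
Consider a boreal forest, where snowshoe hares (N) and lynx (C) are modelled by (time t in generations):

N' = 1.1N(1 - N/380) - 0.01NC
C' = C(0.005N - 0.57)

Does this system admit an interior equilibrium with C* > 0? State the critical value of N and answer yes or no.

The predator equation gives dC/dt > 0 only when N > 0.57/0.005 = 114.
Without the predator, N → K = 380. Since 380 > 114, the predator can invade and persist.

Threshold N = 114; K > 114, so yes, the predator persists.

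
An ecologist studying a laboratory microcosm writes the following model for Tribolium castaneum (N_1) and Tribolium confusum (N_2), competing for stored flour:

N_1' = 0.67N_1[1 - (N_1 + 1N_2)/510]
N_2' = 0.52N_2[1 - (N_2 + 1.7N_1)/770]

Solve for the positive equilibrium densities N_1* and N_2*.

Setting both brackets to zero gives the nullclines N_1 + 1N_2 = 510 and 1.7N_1 + N_2 = 770.
Substituting N_2 = 770 - 1.7N_1 into the first: N_1(1 - 1·1.7) = 510 - 1·770.
So N_1* = -260/-0.7 = 371, and then N_2* = 770 - 1.7·371 = 139.

N_1* ≈ 371, N_2* ≈ 139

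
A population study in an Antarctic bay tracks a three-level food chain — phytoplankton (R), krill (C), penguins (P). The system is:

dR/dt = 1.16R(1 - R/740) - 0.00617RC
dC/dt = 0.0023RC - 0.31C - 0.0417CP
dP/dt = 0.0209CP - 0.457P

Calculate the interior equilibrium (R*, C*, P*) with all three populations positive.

From dP/dt = 0: 0.0209C* = 0.457, so C* = 21.9.
From dR/dt = 0: 1.16(1 - R*/740) = 0.00617·21.9, giving R* = 740·(1 - 0.116) = 654.
From dC/dt = 0: 0.0023·654 - 0.31 = 0.0417P*, so P* = 1.19/0.0417 = 28.6.

R* ≈ 654, C* ≈ 21.9, P* ≈ 28.6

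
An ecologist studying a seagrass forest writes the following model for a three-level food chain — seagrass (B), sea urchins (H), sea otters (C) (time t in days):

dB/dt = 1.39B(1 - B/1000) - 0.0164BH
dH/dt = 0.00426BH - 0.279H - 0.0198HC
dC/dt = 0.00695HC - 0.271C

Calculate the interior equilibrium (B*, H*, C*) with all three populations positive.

B* ≈ 540, H* ≈ 39, C* ≈ 102

From dC/dt = 0: 0.00695H* = 0.271, so H* = 39.
From dB/dt = 0: 1.39(1 - B*/1000) = 0.0164·39, giving B* = 1000·(1 - 0.46) = 540.
From dH/dt = 0: 0.00426·540 - 0.279 = 0.0198C*, so C* = 2.02/0.0198 = 102.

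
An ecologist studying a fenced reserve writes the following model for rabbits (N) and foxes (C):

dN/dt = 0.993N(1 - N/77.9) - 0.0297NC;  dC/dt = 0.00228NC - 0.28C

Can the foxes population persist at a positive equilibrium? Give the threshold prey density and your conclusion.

Threshold N = 123; K < 123, so no, the predator goes extinct.

The predator equation gives dC/dt > 0 only when N > 0.28/0.00228 = 123.
Without the predator, N → K = 77.9. Since 77.9 < 123, the predator cannot invade.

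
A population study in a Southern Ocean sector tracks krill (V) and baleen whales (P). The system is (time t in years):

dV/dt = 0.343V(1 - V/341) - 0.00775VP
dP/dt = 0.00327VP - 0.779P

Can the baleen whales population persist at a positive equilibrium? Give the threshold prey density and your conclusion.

Threshold V = 238; K > 238, so yes, the predator persists.

The predator equation gives dP/dt > 0 only when V > 0.779/0.00327 = 238.
Without the predator, V → K = 341. Since 341 > 238, the predator can invade and persist.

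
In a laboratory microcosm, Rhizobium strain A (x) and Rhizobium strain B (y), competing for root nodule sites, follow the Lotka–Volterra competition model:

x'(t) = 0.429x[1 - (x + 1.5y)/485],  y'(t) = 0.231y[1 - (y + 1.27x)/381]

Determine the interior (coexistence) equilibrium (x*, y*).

Setting both brackets to zero gives the nullclines x + 1.5y = 485 and 1.27x + y = 381.
Substituting y = 381 - 1.27x into the first: x(1 - 1.5·1.27) = 485 - 1.5·381.
So x* = -86.5/-0.905 = 95.6, and then y* = 381 - 1.27·95.6 = 260.

x* ≈ 95.6, y* ≈ 260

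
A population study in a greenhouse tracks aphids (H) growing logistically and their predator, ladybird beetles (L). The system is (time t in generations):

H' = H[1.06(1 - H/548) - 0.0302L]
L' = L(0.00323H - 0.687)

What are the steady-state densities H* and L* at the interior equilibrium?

H* ≈ 213, L* ≈ 21.5

From dL/dt = 0 with L > 0: 0.00323H* = 0.687, so H* = 213.
Substitute into dH/dt = 0: 1.06(1 - 213/548) = 0.0302L*.
The bracket is 0.612, giving L* = 0.649/0.0302 = 21.5.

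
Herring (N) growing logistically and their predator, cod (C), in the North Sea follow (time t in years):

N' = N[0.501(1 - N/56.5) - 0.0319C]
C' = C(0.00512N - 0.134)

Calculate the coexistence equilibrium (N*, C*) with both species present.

N* ≈ 26.2, C* ≈ 8.43

From dC/dt = 0 with C > 0: 0.00512N* = 0.134, so N* = 26.2.
Substitute into dN/dt = 0: 0.501(1 - 26.2/56.5) = 0.0319C*.
The bracket is 0.537, giving C* = 0.269/0.0319 = 8.43.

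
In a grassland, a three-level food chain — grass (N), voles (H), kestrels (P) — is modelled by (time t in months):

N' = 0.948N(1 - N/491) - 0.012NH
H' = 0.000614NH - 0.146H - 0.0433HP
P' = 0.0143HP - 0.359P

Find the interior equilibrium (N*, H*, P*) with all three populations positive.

From dP/dt = 0: 0.0143H* = 0.359, so H* = 25.1.
From dN/dt = 0: 0.948(1 - N*/491) = 0.012·25.1, giving N* = 491·(1 - 0.318) = 335.
From dH/dt = 0: 0.000614·335 - 0.146 = 0.0433P*, so P* = 0.0597/0.0433 = 1.38.

N* ≈ 335, H* ≈ 25.1, P* ≈ 1.38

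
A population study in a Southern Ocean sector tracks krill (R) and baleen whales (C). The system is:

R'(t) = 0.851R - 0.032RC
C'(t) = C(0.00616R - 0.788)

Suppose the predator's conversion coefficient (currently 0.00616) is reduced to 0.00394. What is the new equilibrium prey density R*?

At the interior fixed point, setting dC/dt = 0 with C > 0 fixes R* = (predator death rate)/(RC coefficient) — independent of the other coefficients.
With the change, R* = 0.788/0.00394 = 200; it rises from 128.

R* ≈ 200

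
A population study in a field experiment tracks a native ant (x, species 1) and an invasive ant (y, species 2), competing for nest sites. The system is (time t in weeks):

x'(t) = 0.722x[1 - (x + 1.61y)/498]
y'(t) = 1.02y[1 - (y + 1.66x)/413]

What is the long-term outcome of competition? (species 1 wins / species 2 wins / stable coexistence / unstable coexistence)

unstable coexistence (outcome depends on initial conditions)

Compare the nullcline intercepts: K1/α12 = 498/1.61 = 309 < K2 = 413; K2/α21 = 413/1.66 = 249 < K1 = 498.
Since both are reversed, neither can invade when rare; the interior point is a saddle.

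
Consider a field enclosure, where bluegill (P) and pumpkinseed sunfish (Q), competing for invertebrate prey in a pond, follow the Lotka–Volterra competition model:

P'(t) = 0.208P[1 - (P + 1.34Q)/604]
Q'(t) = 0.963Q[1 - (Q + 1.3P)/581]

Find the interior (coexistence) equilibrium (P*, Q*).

P* ≈ 235, Q* ≈ 275

Setting both brackets to zero gives the nullclines P + 1.34Q = 604 and 1.3P + Q = 581.
Substituting Q = 581 - 1.3P into the first: P(1 - 1.34·1.3) = 604 - 1.34·581.
So P* = -175/-0.742 = 235, and then Q* = 581 - 1.3·235 = 275.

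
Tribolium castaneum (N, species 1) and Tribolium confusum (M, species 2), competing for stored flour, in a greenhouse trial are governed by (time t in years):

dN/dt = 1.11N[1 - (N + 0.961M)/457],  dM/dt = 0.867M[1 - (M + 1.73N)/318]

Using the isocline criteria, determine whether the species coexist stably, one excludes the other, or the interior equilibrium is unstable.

Compare the nullcline intercepts: K1/α12 = 457/0.961 = 476 > K2 = 318; K2/α21 = 318/1.73 = 184 < K1 = 457.
Since the inequalities point opposite ways, species 1 can invade but species 2 cannot.

species 1 excludes species 2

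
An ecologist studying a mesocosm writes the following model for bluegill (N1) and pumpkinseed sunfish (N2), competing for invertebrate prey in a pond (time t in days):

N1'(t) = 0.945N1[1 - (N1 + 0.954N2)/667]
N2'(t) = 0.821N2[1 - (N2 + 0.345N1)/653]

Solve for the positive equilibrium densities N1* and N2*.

Setting both brackets to zero gives the nullclines N1 + 0.954N2 = 667 and 0.345N1 + N2 = 653.
Substituting N2 = 653 - 0.345N1 into the first: N1(1 - 0.954·0.345) = 667 - 0.954·653.
So N1* = 44/0.671 = 65.6, and then N2* = 653 - 0.345·65.6 = 630.

N1* ≈ 65.6, N2* ≈ 630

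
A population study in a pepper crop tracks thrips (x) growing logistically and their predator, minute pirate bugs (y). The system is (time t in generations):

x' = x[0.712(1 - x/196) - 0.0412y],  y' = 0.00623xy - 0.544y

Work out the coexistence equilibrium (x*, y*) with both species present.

From dy/dt = 0 with y > 0: 0.00623x* = 0.544, so x* = 87.3.
Substitute into dx/dt = 0: 0.712(1 - 87.3/196) = 0.0412y*.
The bracket is 0.554, giving y* = 0.395/0.0412 = 9.58.

x* ≈ 87.3, y* ≈ 9.58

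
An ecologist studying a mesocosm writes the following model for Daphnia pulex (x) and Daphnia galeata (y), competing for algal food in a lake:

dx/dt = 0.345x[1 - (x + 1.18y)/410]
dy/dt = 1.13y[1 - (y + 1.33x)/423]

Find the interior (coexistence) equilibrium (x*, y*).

Setting both brackets to zero gives the nullclines x + 1.18y = 410 and 1.33x + y = 423.
Substituting y = 423 - 1.33x into the first: x(1 - 1.18·1.33) = 410 - 1.18·423.
So x* = -89.1/-0.569 = 157, and then y* = 423 - 1.33·157 = 215.

x* ≈ 157, y* ≈ 215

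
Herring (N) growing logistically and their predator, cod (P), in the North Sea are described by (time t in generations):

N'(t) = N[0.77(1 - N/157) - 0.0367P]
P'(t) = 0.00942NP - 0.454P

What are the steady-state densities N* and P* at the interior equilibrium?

From dP/dt = 0 with P > 0: 0.00942N* = 0.454, so N* = 48.2.
Substitute into dN/dt = 0: 0.77(1 - 48.2/157) = 0.0367P*.
The bracket is 0.693, giving P* = 0.534/0.0367 = 14.5.

N* ≈ 48.2, P* ≈ 14.5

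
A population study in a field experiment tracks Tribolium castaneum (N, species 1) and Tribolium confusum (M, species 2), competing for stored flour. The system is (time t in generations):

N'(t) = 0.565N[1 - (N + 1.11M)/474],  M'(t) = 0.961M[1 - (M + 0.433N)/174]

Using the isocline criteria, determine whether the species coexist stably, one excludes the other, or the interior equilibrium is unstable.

species 1 excludes species 2

Compare the nullcline intercepts: K1/α12 = 474/1.11 = 427 > K2 = 174; K2/α21 = 174/0.433 = 402 < K1 = 474.
Since the inequalities point opposite ways, species 1 can invade but species 2 cannot.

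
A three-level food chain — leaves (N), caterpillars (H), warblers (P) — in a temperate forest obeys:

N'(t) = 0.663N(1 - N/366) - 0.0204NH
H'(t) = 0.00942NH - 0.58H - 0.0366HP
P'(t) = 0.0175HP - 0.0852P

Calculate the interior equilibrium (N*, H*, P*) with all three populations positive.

From dP/dt = 0: 0.0175H* = 0.0852, so H* = 4.87.
From dN/dt = 0: 0.663(1 - N*/366) = 0.0204·4.87, giving N* = 366·(1 - 0.15) = 311.
From dH/dt = 0: 0.00942·311 - 0.58 = 0.0366P*, so P* = 2.35/0.0366 = 64.2.

N* ≈ 311, H* ≈ 4.87, P* ≈ 64.2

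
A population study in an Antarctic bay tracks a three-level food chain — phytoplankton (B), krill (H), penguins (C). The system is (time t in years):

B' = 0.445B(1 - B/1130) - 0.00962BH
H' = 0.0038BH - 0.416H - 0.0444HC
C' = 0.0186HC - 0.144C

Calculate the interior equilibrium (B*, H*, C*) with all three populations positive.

From dC/dt = 0: 0.0186H* = 0.144, so H* = 7.74.
From dB/dt = 0: 0.445(1 - B*/1130) = 0.00962·7.74, giving B* = 1130·(1 - 0.167) = 941.
From dH/dt = 0: 0.0038·941 - 0.416 = 0.0444C*, so C* = 3.16/0.0444 = 71.2.

B* ≈ 941, H* ≈ 7.74, C* ≈ 71.2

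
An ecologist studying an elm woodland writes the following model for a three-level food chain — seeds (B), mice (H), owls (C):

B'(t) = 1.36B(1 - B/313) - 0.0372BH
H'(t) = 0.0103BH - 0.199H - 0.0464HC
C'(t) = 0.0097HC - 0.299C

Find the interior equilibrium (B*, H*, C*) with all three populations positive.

From dC/dt = 0: 0.0097H* = 0.299, so H* = 30.8.
From dB/dt = 0: 1.36(1 - B*/313) = 0.0372·30.8, giving B* = 313·(1 - 0.843) = 49.1.
From dH/dt = 0: 0.0103·49.1 - 0.199 = 0.0464C*, so C* = 0.307/0.0464 = 6.61.

B* ≈ 49.1, H* ≈ 30.8, C* ≈ 6.61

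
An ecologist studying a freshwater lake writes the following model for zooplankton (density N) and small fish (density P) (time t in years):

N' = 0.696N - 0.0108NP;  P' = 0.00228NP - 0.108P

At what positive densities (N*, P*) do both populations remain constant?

N* ≈ 47.4, P* ≈ 64.4

Set dP/dt = 0 with P > 0: 0.00228N - 0.108 = 0, so N* = 0.108/0.00228 = 47.4.
Set dN/dt = 0 with N > 0: 0.696 - 0.0108P = 0, so P* = 0.696/0.0108 = 64.4.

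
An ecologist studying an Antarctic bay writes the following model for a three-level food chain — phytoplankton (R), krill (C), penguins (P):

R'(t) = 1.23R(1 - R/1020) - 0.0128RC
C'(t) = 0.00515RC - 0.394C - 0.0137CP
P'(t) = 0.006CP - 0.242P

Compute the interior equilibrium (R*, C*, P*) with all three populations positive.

R* ≈ 592, C* ≈ 40.3, P* ≈ 194

From dP/dt = 0: 0.006C* = 0.242, so C* = 40.3.
From dR/dt = 0: 1.23(1 - R*/1020) = 0.0128·40.3, giving R* = 1020·(1 - 0.42) = 592.
From dC/dt = 0: 0.00515·592 - 0.394 = 0.0137P*, so P* = 2.65/0.0137 = 194.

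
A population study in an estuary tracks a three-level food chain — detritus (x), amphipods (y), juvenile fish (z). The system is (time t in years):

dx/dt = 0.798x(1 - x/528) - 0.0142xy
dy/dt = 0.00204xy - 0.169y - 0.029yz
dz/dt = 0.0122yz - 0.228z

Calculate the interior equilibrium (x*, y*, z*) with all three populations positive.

From dz/dt = 0: 0.0122y* = 0.228, so y* = 18.7.
From dx/dt = 0: 0.798(1 - x*/528) = 0.0142·18.7, giving x* = 528·(1 - 0.333) = 352.
From dy/dt = 0: 0.00204·352 - 0.169 = 0.029z*, so z* = 0.55/0.029 = 19.

x* ≈ 352, y* ≈ 18.7, z* ≈ 19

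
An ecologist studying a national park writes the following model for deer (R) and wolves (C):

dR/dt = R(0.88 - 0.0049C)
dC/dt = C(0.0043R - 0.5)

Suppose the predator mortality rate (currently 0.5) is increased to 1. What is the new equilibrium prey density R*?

R* ≈ 233

At the interior fixed point, setting dC/dt = 0 with C > 0 fixes R* = (predator death rate)/(RC coefficient) — independent of the other coefficients.
With the change, R* = 1/0.0043 = 233; it rises from 116.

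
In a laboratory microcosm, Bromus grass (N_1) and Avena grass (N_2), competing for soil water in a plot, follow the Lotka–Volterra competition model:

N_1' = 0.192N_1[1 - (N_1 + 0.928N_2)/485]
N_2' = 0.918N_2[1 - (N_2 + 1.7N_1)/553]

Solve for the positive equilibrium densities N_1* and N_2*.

N_1* ≈ 48.8, N_2* ≈ 470

Setting both brackets to zero gives the nullclines N_1 + 0.928N_2 = 485 and 1.7N_1 + N_2 = 553.
Substituting N_2 = 553 - 1.7N_1 into the first: N_1(1 - 0.928·1.7) = 485 - 0.928·553.
So N_1* = -28.2/-0.578 = 48.8, and then N_2* = 553 - 1.7·48.8 = 470.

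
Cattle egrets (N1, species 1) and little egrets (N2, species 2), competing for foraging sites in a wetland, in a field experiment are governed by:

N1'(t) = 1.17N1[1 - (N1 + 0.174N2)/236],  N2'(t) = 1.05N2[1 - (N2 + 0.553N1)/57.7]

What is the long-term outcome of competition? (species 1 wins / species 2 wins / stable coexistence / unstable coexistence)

Compare the nullcline intercepts: K1/α12 = 236/0.174 = 1360 > K2 = 57.7; K2/α21 = 57.7/0.553 = 104 < K1 = 236.
Since the inequalities point opposite ways, species 1 can invade but species 2 cannot.

species 1 excludes species 2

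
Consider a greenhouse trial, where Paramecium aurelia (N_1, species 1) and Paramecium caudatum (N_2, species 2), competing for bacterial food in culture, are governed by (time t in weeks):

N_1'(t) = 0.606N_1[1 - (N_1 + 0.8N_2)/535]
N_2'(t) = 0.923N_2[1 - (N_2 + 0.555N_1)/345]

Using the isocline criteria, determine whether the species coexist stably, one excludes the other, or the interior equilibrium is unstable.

Compare the nullcline intercepts: K1/α12 = 535/0.8 = 669 > K2 = 345; K2/α21 = 345/0.555 = 622 > K1 = 535.
Since both inequalities hold, each species can invade when rare, so the interior equilibrium is stable.

stable coexistence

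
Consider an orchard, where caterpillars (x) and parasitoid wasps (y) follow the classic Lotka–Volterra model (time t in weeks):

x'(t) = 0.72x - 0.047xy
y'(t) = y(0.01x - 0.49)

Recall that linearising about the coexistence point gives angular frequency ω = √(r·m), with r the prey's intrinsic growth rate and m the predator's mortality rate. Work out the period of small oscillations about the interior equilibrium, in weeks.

Here r = 0.72 and m = 0.49, so r·m = 0.353.
ω = √0.353 = 0.594 per week, hence T = 2π/ω ≈ 10.6 weeks.

T ≈ 10.6 weeks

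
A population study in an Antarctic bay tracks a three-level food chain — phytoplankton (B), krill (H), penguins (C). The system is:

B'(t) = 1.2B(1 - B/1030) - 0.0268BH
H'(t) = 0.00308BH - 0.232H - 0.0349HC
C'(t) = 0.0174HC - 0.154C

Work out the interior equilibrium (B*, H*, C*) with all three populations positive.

B* ≈ 826, H* ≈ 8.85, C* ≈ 66.3

From dC/dt = 0: 0.0174H* = 0.154, so H* = 8.85.
From dB/dt = 0: 1.2(1 - B*/1030) = 0.0268·8.85, giving B* = 1030·(1 - 0.198) = 826.
From dH/dt = 0: 0.00308·826 - 0.232 = 0.0349C*, so C* = 2.31/0.0349 = 66.3.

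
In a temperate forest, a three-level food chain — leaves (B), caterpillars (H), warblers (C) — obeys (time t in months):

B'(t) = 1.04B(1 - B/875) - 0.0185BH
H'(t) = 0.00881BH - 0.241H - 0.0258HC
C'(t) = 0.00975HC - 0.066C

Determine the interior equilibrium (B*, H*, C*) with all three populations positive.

B* ≈ 770, H* ≈ 6.77, C* ≈ 253

From dC/dt = 0: 0.00975H* = 0.066, so H* = 6.77.
From dB/dt = 0: 1.04(1 - B*/875) = 0.0185·6.77, giving B* = 875·(1 - 0.12) = 770.
From dH/dt = 0: 0.00881·770 - 0.241 = 0.0258C*, so C* = 6.54/0.0258 = 253.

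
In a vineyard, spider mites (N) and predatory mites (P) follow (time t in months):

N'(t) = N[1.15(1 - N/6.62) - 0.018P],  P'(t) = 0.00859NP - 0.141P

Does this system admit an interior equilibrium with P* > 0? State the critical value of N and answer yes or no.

The predator equation gives dP/dt > 0 only when N > 0.141/0.00859 = 16.4.
Without the predator, N → K = 6.62. Since 6.62 < 16.4, the predator cannot invade.

Threshold N = 16.4; K < 16.4, so no, the predator goes extinct.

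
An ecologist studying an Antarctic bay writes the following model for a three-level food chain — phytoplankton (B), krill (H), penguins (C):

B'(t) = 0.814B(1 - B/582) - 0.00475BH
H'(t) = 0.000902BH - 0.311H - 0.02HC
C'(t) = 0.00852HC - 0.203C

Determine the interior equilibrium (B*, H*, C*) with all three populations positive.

From dC/dt = 0: 0.00852H* = 0.203, so H* = 23.8.
From dB/dt = 0: 0.814(1 - B*/582) = 0.00475·23.8, giving B* = 582·(1 - 0.139) = 501.
From dH/dt = 0: 0.000902·501 - 0.311 = 0.02C*, so C* = 0.141/0.02 = 7.05.

B* ≈ 501, H* ≈ 23.8, C* ≈ 7.05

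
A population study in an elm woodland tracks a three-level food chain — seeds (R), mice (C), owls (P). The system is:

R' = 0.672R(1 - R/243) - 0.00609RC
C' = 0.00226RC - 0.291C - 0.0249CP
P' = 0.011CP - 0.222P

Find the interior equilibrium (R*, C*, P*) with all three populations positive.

From dP/dt = 0: 0.011C* = 0.222, so C* = 20.2.
From dR/dt = 0: 0.672(1 - R*/243) = 0.00609·20.2, giving R* = 243·(1 - 0.183) = 199.
From dC/dt = 0: 0.00226·199 - 0.291 = 0.0249P*, so P* = 0.158/0.0249 = 6.33.

R* ≈ 199, C* ≈ 20.2, P* ≈ 6.33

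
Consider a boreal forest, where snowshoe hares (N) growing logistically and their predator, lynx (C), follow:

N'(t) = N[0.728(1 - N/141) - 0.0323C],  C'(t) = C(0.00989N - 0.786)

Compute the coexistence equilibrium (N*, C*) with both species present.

From dC/dt = 0 with C > 0: 0.00989N* = 0.786, so N* = 79.5.
Substitute into dN/dt = 0: 0.728(1 - 79.5/141) = 0.0323C*.
The bracket is 0.436, giving C* = 0.318/0.0323 = 9.83.

N* ≈ 79.5, C* ≈ 9.83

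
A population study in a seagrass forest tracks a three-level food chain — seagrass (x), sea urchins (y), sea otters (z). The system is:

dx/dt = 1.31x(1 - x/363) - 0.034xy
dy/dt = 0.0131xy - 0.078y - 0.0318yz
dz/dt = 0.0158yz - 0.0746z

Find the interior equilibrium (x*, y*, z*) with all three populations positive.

From dz/dt = 0: 0.0158y* = 0.0746, so y* = 4.72.
From dx/dt = 0: 1.31(1 - x*/363) = 0.034·4.72, giving x* = 363·(1 - 0.123) = 319.
From dy/dt = 0: 0.0131·319 - 0.078 = 0.0318z*, so z* = 4.09/0.0318 = 129.

x* ≈ 319, y* ≈ 4.72, z* ≈ 129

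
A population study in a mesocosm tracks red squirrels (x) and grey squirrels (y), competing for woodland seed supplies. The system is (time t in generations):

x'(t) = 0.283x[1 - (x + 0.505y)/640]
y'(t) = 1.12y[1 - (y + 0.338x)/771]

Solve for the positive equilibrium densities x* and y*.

x* ≈ 302, y* ≈ 669

Setting both brackets to zero gives the nullclines x + 0.505y = 640 and 0.338x + y = 771.
Substituting y = 771 - 0.338x into the first: x(1 - 0.505·0.338) = 640 - 0.505·771.
So x* = 251/0.829 = 302, and then y* = 771 - 0.338·302 = 669.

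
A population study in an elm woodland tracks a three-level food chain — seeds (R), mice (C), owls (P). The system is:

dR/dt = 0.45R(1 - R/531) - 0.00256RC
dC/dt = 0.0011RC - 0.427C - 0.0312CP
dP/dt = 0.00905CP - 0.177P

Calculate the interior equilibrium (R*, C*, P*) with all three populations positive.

R* ≈ 472, C* ≈ 19.6, P* ≈ 2.95

From dP/dt = 0: 0.00905C* = 0.177, so C* = 19.6.
From dR/dt = 0: 0.45(1 - R*/531) = 0.00256·19.6, giving R* = 531·(1 - 0.111) = 472.
From dC/dt = 0: 0.0011·472 - 0.427 = 0.0312P*, so P* = 0.0921/0.0312 = 2.95.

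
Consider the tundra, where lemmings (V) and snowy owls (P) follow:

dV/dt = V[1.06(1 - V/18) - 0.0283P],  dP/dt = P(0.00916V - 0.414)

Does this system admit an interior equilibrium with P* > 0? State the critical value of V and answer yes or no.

Threshold V = 45.2; K < 45.2, so no, the predator goes extinct.

The predator equation gives dP/dt > 0 only when V > 0.414/0.00916 = 45.2.
Without the predator, V → K = 18. Since 18 < 45.2, the predator cannot invade.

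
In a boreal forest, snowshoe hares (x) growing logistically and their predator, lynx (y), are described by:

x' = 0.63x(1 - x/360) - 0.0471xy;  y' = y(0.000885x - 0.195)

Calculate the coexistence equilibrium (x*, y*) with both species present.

From dy/dt = 0 with y > 0: 0.000885x* = 0.195, so x* = 220.
Substitute into dx/dt = 0: 0.63(1 - 220/360) = 0.0471y*.
The bracket is 0.388, giving y* = 0.244/0.0471 = 5.19.

x* ≈ 220, y* ≈ 5.19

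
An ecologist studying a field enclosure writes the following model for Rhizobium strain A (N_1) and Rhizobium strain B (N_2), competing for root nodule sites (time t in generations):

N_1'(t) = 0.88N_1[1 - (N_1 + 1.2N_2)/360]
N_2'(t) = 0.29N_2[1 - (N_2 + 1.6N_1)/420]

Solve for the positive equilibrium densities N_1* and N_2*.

Setting both brackets to zero gives the nullclines N_1 + 1.2N_2 = 360 and 1.6N_1 + N_2 = 420.
Substituting N_2 = 420 - 1.6N_1 into the first: N_1(1 - 1.2·1.6) = 360 - 1.2·420.
So N_1* = -144/-0.92 = 157, and then N_2* = 420 - 1.6·157 = 170.

N_1* ≈ 157, N_2* ≈ 170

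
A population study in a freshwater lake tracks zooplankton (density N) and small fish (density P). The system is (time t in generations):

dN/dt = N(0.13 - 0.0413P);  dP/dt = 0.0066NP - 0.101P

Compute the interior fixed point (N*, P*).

N* ≈ 15.3, P* ≈ 3.15

Set dP/dt = 0 with P > 0: 0.0066N - 0.101 = 0, so N* = 0.101/0.0066 = 15.3.
Set dN/dt = 0 with N > 0: 0.13 - 0.0413P = 0, so P* = 0.13/0.0413 = 3.15.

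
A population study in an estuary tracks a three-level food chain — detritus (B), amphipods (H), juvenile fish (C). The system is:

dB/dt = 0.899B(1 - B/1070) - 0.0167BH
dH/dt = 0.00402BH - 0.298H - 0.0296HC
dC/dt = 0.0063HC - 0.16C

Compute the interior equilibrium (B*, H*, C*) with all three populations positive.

B* ≈ 565, H* ≈ 25.4, C* ≈ 66.7

From dC/dt = 0: 0.0063H* = 0.16, so H* = 25.4.
From dB/dt = 0: 0.899(1 - B*/1070) = 0.0167·25.4, giving B* = 1070·(1 - 0.472) = 565.
From dH/dt = 0: 0.00402·565 - 0.298 = 0.0296C*, so C* = 1.97/0.0296 = 66.7.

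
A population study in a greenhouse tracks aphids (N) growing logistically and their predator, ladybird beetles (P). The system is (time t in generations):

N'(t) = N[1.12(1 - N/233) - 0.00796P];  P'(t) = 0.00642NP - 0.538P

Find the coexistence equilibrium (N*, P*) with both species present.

From dP/dt = 0 with P > 0: 0.00642N* = 0.538, so N* = 83.8.
Substitute into dN/dt = 0: 1.12(1 - 83.8/233) = 0.00796P*.
The bracket is 0.64, giving P* = 0.717/0.00796 = 90.1.

N* ≈ 83.8, P* ≈ 90.1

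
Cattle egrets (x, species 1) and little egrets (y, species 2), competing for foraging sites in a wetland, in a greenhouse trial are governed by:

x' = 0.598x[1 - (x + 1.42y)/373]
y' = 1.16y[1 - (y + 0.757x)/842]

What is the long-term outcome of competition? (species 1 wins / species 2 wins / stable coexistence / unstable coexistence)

Compare the nullcline intercepts: K1/α12 = 373/1.42 = 263 < K2 = 842; K2/α21 = 842/0.757 = 1110 > K1 = 373.
Since the inequalities point opposite ways, species 2 can invade but species 1 cannot.

species 2 excludes species 1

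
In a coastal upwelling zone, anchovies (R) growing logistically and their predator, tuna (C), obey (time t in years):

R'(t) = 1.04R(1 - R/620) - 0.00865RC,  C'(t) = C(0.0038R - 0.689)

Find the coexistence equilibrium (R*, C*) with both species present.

From dC/dt = 0 with C > 0: 0.0038R* = 0.689, so R* = 181.
Substitute into dR/dt = 0: 1.04(1 - 181/620) = 0.00865C*.
The bracket is 0.708, giving C* = 0.736/0.00865 = 85.1.

R* ≈ 181, C* ≈ 85.1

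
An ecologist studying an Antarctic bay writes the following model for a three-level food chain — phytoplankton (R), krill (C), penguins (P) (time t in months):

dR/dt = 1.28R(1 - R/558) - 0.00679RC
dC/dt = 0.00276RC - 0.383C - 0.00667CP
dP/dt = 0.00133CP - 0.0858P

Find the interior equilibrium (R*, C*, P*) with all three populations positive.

R* ≈ 367, C* ≈ 64.5, P* ≈ 94.5

From dP/dt = 0: 0.00133C* = 0.0858, so C* = 64.5.
From dR/dt = 0: 1.28(1 - R*/558) = 0.00679·64.5, giving R* = 558·(1 - 0.342) = 367.
From dC/dt = 0: 0.00276·367 - 0.383 = 0.00667P*, so P* = 0.63/0.00667 = 94.5.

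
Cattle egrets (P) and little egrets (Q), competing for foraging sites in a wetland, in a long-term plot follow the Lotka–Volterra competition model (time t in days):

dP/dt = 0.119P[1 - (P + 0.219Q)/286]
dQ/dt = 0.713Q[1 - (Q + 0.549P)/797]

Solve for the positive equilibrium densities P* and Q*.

P* ≈ 127, Q* ≈ 727

Setting both brackets to zero gives the nullclines P + 0.219Q = 286 and 0.549P + Q = 797.
Substituting Q = 797 - 0.549P into the first: P(1 - 0.219·0.549) = 286 - 0.219·797.
So P* = 111/0.88 = 127, and then Q* = 797 - 0.549·127 = 727.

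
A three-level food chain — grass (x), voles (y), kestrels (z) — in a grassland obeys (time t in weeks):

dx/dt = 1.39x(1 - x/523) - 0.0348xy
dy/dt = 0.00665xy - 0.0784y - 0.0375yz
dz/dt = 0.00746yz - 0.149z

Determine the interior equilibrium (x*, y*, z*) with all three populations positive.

x* ≈ 261, y* ≈ 20, z* ≈ 44.3

From dz/dt = 0: 0.00746y* = 0.149, so y* = 20.
From dx/dt = 0: 1.39(1 - x*/523) = 0.0348·20, giving x* = 523·(1 - 0.5) = 261.
From dy/dt = 0: 0.00665·261 - 0.0784 = 0.0375z*, so z* = 1.66/0.0375 = 44.3.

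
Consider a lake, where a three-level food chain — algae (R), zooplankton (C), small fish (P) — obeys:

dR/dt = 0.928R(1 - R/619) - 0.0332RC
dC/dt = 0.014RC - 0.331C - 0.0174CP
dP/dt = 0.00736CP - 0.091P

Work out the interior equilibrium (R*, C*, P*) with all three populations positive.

R* ≈ 345, C* ≈ 12.4, P* ≈ 259

From dP/dt = 0: 0.00736C* = 0.091, so C* = 12.4.
From dR/dt = 0: 0.928(1 - R*/619) = 0.0332·12.4, giving R* = 619·(1 - 0.442) = 345.
From dC/dt = 0: 0.014·345 - 0.331 = 0.0174P*, so P* = 4.5/0.0174 = 259.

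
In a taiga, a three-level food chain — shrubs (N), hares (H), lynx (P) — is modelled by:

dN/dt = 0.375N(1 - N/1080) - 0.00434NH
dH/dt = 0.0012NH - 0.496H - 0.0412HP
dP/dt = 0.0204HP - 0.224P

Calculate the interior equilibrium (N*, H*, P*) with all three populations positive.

From dP/dt = 0: 0.0204H* = 0.224, so H* = 11.
From dN/dt = 0: 0.375(1 - N*/1080) = 0.00434·11, giving N* = 1080·(1 - 0.127) = 943.
From dH/dt = 0: 0.0012·943 - 0.496 = 0.0412P*, so P* = 0.635/0.0412 = 15.4.

N* ≈ 943, H* ≈ 11, P* ≈ 15.4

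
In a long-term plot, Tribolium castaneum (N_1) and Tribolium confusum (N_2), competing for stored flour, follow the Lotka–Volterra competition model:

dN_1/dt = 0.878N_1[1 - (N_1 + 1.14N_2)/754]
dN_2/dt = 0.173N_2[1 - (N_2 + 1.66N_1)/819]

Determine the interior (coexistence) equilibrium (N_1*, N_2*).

Setting both brackets to zero gives the nullclines N_1 + 1.14N_2 = 754 and 1.66N_1 + N_2 = 819.
Substituting N_2 = 819 - 1.66N_1 into the first: N_1(1 - 1.14·1.66) = 754 - 1.14·819.
So N_1* = -180/-0.892 = 201, and then N_2* = 819 - 1.66·201 = 485.

N_1* ≈ 201, N_2* ≈ 485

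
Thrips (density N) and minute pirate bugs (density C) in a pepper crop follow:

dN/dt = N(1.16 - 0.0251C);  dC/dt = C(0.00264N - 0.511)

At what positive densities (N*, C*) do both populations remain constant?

Set dC/dt = 0 with C > 0: 0.00264N - 0.511 = 0, so N* = 0.511/0.00264 = 194.
Set dN/dt = 0 with N > 0: 1.16 - 0.0251C = 0, so C* = 1.16/0.0251 = 46.2.

N* ≈ 194, C* ≈ 46.2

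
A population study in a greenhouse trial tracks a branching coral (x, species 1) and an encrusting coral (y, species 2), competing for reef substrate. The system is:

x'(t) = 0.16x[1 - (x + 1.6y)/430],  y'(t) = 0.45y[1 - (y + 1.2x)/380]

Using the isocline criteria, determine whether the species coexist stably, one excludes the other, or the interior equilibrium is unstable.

Compare the nullcline intercepts: K1/α12 = 430/1.6 = 269 < K2 = 380; K2/α21 = 380/1.2 = 317 < K1 = 430.
Since both are reversed, neither can invade when rare; the interior point is a saddle.

unstable coexistence (outcome depends on initial conditions)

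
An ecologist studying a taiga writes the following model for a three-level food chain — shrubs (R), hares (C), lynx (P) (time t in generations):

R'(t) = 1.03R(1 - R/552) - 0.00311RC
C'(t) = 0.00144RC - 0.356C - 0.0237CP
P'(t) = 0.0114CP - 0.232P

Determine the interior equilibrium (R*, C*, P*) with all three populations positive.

From dP/dt = 0: 0.0114C* = 0.232, so C* = 20.4.
From dR/dt = 0: 1.03(1 - R*/552) = 0.00311·20.4, giving R* = 552·(1 - 0.0614) = 518.
From dC/dt = 0: 0.00144·518 - 0.356 = 0.0237P*, so P* = 0.39/0.0237 = 16.5.

R* ≈ 518, C* ≈ 20.4, P* ≈ 16.5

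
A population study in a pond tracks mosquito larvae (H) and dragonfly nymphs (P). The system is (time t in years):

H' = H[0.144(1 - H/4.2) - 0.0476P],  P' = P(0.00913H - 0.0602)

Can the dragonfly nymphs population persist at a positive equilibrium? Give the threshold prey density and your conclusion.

Threshold H = 6.59; K < 6.59, so no, the predator goes extinct.

The predator equation gives dP/dt > 0 only when H > 0.0602/0.00913 = 6.59.
Without the predator, H → K = 4.2. Since 4.2 < 6.59, the predator cannot invade.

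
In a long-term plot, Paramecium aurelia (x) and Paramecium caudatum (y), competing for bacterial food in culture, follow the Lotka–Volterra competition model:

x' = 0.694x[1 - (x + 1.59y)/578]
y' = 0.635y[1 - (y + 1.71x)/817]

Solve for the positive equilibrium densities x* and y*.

x* ≈ 419, y* ≈ 99.7

Setting both brackets to zero gives the nullclines x + 1.59y = 578 and 1.71x + y = 817.
Substituting y = 817 - 1.71x into the first: x(1 - 1.59·1.71) = 578 - 1.59·817.
So x* = -721/-1.72 = 419, and then y* = 817 - 1.71·419 = 99.7.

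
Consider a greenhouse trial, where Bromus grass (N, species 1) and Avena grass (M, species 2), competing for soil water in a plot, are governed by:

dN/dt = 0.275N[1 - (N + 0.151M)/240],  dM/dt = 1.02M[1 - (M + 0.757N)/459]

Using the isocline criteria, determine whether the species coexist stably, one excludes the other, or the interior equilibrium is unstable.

stable coexistence

Compare the nullcline intercepts: K1/α12 = 240/0.151 = 1590 > K2 = 459; K2/α21 = 459/0.757 = 606 > K1 = 240.
Since both inequalities hold, each species can invade when rare, so the interior equilibrium is stable.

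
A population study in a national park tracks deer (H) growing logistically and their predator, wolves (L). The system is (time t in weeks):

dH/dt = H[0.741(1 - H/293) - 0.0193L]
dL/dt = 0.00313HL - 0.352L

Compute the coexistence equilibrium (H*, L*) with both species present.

H* ≈ 112, L* ≈ 23.7

From dL/dt = 0 with L > 0: 0.00313H* = 0.352, so H* = 112.
Substitute into dH/dt = 0: 0.741(1 - 112/293) = 0.0193L*.
The bracket is 0.616, giving L* = 0.457/0.0193 = 23.7.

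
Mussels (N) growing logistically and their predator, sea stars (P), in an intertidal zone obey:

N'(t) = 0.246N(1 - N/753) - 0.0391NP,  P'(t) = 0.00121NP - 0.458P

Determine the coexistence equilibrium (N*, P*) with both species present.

N* ≈ 379, P* ≈ 3.13

From dP/dt = 0 with P > 0: 0.00121N* = 0.458, so N* = 379.
Substitute into dN/dt = 0: 0.246(1 - 379/753) = 0.0391P*.
The bracket is 0.497, giving P* = 0.122/0.0391 = 3.13.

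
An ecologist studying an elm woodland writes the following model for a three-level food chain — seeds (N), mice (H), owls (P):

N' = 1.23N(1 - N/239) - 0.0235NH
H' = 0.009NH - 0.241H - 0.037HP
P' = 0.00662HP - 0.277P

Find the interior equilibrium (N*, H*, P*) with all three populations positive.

N* ≈ 47.9, H* ≈ 41.8, P* ≈ 5.15

From dP/dt = 0: 0.00662H* = 0.277, so H* = 41.8.
From dN/dt = 0: 1.23(1 - N*/239) = 0.0235·41.8, giving N* = 239·(1 - 0.799) = 47.9.
From dH/dt = 0: 0.009·47.9 - 0.241 = 0.037P*, so P* = 0.19/0.037 = 5.15.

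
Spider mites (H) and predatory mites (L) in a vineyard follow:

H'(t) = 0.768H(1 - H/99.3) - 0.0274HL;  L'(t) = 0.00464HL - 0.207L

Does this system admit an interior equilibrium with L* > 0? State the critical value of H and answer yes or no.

Threshold H = 44.6; K > 44.6, so yes, the predator persists.

The predator equation gives dL/dt > 0 only when H > 0.207/0.00464 = 44.6.
Without the predator, H → K = 99.3. Since 99.3 > 44.6, the predator can invade and persist.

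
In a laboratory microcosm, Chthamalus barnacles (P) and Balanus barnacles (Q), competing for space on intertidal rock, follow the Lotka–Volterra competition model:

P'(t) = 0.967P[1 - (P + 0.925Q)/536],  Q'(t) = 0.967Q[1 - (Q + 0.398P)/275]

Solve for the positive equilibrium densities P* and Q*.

Setting both brackets to zero gives the nullclines P + 0.925Q = 536 and 0.398P + Q = 275.
Substituting Q = 275 - 0.398P into the first: P(1 - 0.925·0.398) = 536 - 0.925·275.
So P* = 282/0.632 = 446, and then Q* = 275 - 0.398·446 = 97.6.

P* ≈ 446, Q* ≈ 97.6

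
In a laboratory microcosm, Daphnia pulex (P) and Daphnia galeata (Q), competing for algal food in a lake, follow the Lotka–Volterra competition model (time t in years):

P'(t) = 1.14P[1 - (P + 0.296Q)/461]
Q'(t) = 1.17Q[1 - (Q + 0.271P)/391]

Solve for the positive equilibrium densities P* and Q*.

P* ≈ 375, Q* ≈ 289

Setting both brackets to zero gives the nullclines P + 0.296Q = 461 and 0.271P + Q = 391.
Substituting Q = 391 - 0.271P into the first: P(1 - 0.296·0.271) = 461 - 0.296·391.
So P* = 345/0.92 = 375, and then Q* = 391 - 0.271·375 = 289.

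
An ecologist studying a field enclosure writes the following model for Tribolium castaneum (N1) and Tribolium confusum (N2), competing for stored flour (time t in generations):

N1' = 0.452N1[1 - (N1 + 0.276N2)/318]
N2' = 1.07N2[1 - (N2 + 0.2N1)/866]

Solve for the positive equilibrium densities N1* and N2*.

Setting both brackets to zero gives the nullclines N1 + 0.276N2 = 318 and 0.2N1 + N2 = 866.
Substituting N2 = 866 - 0.2N1 into the first: N1(1 - 0.276·0.2) = 318 - 0.276·866.
So N1* = 79/0.945 = 83.6, and then N2* = 866 - 0.2·83.6 = 849.

N1* ≈ 83.6, N2* ≈ 849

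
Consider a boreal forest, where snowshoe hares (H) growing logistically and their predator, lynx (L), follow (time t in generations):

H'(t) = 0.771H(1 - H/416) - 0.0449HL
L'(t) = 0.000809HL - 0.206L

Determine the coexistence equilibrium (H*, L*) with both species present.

From dL/dt = 0 with L > 0: 0.000809H* = 0.206, so H* = 255.
Substitute into dH/dt = 0: 0.771(1 - 255/416) = 0.0449L*.
The bracket is 0.388, giving L* = 0.299/0.0449 = 6.66.

H* ≈ 255, L* ≈ 6.66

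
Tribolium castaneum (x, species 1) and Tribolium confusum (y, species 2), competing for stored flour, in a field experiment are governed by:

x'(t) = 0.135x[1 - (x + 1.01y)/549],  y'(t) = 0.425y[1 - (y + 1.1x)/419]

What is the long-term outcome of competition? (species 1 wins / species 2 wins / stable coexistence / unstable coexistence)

Compare the nullcline intercepts: K1/α12 = 549/1.01 = 544 > K2 = 419; K2/α21 = 419/1.1 = 381 < K1 = 549.
Since the inequalities point opposite ways, species 1 can invade but species 2 cannot.

species 1 excludes species 2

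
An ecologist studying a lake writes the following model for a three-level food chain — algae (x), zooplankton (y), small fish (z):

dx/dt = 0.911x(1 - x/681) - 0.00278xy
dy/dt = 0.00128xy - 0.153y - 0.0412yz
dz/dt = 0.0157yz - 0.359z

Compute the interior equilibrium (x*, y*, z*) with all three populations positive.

From dz/dt = 0: 0.0157y* = 0.359, so y* = 22.9.
From dx/dt = 0: 0.911(1 - x*/681) = 0.00278·22.9, giving x* = 681·(1 - 0.0698) = 633.
From dy/dt = 0: 0.00128·633 - 0.153 = 0.0412z*, so z* = 0.658/0.0412 = 16.

x* ≈ 633, y* ≈ 22.9, z* ≈ 16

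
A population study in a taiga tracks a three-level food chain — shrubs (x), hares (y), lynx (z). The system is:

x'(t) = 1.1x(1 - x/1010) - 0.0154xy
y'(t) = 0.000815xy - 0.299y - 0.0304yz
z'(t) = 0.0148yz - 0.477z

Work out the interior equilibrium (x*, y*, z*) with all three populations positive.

x* ≈ 554, y* ≈ 32.2, z* ≈ 5.02

From dz/dt = 0: 0.0148y* = 0.477, so y* = 32.2.
From dx/dt = 0: 1.1(1 - x*/1010) = 0.0154·32.2, giving x* = 1010·(1 - 0.451) = 554.
From dy/dt = 0: 0.000815·554 - 0.299 = 0.0304z*, so z* = 0.153/0.0304 = 5.02.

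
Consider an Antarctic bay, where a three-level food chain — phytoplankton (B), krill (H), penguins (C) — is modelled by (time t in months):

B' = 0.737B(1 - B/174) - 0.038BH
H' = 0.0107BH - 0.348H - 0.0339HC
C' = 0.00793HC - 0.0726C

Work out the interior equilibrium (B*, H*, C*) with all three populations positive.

From dC/dt = 0: 0.00793H* = 0.0726, so H* = 9.16.
From dB/dt = 0: 0.737(1 - B*/174) = 0.038·9.16, giving B* = 174·(1 - 0.472) = 91.9.
From dH/dt = 0: 0.0107·91.9 - 0.348 = 0.0339C*, so C* = 0.635/0.0339 = 18.7.

B* ≈ 91.9, H* ≈ 9.16, C* ≈ 18.7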